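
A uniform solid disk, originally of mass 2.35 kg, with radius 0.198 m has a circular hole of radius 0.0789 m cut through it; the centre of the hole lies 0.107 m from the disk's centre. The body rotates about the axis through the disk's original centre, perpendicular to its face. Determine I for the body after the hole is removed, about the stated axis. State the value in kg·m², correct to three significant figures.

0.0406

Unpierced body about its centre: I₀ = (1/2)MR² = (1/2)(2.35)(0.198)² = 0.046065 kg·m².
The removed disk has mass m = M·(r/R)² = (2.35)(0.0789/0.198)² = 0.37316 kg (same uniform areal density).
Its moment of inertia about the rotation axis (parallel-axis theorem): I_hole = (1/2)mr² + md² = (1/2)(0.37316)(0.0789)² + (0.37316)(0.107)² = 0.0054338 kg·m².
Treating the hole as negative mass, I = I₀ − I_hole = 0.046065 − 0.0054338 = 0.040631 kg·m².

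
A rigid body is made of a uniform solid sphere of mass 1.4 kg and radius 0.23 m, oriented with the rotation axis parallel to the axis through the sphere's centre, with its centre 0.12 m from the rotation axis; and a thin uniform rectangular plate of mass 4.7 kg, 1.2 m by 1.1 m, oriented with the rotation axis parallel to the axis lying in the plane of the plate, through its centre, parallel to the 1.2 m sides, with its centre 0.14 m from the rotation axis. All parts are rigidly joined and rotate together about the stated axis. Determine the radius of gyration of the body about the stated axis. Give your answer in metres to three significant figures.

Solid sphere: I_cm = (2/5)MR² = (2/5)(1.4)(0.23)² = 0.029624 kg m²; centre at d = 0.12 m, so I = I_cm + Md² gives I = 0.029624 + (1.4)(0.12)² = 0.049784 kg m².
Rectangular plate: I_cm = (1/12)Mb² = (1/12)(4.7)(1.1)² = 0.47392 kg m²; centre at d = 0.14 m, so I = I_cm + Md² gives I = 0.47392 + (4.7)(0.14)² = 0.56604 kg m².
Total I = 0.61582 kg m²; total mass M = 6.1 kg.
k = √(I/M) = √(0.61582/6.1) = 0.31773 m.

0.318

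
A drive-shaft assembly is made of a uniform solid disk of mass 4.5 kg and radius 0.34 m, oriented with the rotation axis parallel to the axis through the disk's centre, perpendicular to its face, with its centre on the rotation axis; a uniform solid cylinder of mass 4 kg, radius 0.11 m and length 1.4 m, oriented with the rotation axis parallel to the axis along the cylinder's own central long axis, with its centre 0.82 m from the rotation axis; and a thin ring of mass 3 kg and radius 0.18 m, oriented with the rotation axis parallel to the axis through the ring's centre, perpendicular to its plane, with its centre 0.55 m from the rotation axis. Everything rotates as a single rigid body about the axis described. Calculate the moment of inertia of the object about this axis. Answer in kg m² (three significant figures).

3.98

Solid disk: I_cm = (1/2)MR² = (1/2)(4.5)(0.34)² = 0.2601 kg m²; axis through the centre, so I = 0.2601 kg m².
Solid cylinder: I_cm = (1/2)MR² = (1/2)(4)(0.11)² = 0.0242 kg m²; centre at d = 0.82 m, so the parallel axis theorem gives I = 0.0242 + (4)(0.82)² = 2.7138 kg m².
Thin ring: I_cm = MR² = (3)(0.18)² = 0.0972 kg m²; centre at d = 0.55 m, so the parallel axis theorem gives I = 0.0972 + (3)(0.55)² = 1.0047 kg m².
Total I = 0.2601 + 2.7138 + 1.0047 = 3.9786 kg m².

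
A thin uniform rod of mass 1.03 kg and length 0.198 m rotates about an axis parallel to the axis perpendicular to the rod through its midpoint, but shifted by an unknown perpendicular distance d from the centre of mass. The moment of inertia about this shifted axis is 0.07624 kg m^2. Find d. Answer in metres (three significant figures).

About the centre-of-mass axis, I_cm = (1/12)ML² = (1/12)(1.03)(0.198)² = 0.003365 kg m^2.
Parallel axis theorem: I = I_cm + Md², so Md² = 0.07624 − 0.003365 = 0.072875 kg m^2.
d = √(0.072875 / 1.03) = 0.26599 m.

0.266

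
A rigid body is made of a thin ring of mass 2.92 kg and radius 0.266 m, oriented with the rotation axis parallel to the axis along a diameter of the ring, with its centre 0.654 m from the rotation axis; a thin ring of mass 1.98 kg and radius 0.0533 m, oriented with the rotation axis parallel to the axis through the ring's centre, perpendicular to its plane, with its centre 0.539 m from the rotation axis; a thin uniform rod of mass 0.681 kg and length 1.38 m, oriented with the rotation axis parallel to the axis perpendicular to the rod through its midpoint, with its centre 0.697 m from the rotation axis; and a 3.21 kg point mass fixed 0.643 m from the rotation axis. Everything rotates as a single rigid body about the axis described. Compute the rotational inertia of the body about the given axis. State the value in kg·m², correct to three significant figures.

3.70

Thin ring: I_cm = (1/2)MR² = (1/2)(2.92)(0.266)² = 0.1033 kg·m²; centre at d = 0.654 m, so the parallel axis theorem gives I = 0.1033 + (2.92)(0.654)² = 1.3522 kg·m².
Thin ring: I_cm = MR² = (1.98)(0.0533)² = 0.005625 kg·m²; centre at d = 0.539 m, so the parallel axis theorem gives I = 0.005625 + (1.98)(0.539)² = 0.58086 kg·m².
Thin rod: I_cm = (1/12)ML² = (1/12)(0.681)(1.38)² = 0.10807 kg·m²; centre at d = 0.697 m, so the parallel axis theorem gives I = 0.10807 + (0.681)(0.697)² = 0.43891 kg·m².
Point mass: I_cm = 0; centre at d = 0.643 m, so the parallel axis theorem gives I = 0 + (3.21)(0.643)² = 1.3272 kg·m².
Total I = 1.3522 + 0.58086 + 0.43891 + 1.3272 = 3.6992 kg·m².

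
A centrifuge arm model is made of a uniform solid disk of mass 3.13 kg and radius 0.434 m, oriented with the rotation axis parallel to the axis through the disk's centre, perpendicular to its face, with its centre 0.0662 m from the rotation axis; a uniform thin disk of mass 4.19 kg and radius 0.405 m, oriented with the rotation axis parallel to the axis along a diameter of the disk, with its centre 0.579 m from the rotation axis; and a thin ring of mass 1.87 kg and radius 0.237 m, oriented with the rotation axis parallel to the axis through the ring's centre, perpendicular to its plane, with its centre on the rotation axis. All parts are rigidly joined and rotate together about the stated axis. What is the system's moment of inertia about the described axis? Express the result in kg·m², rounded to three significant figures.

1.99

Solid disk: I_cm = (1/2)MR² = (1/2)(3.13)(0.434)² = 0.29478 kg·m²; centre at d = 0.0662 m, so the parallel axis theorem gives I = 0.29478 + (3.13)(0.0662)² = 0.30849 kg·m².
Thin disk: I_cm = (1/4)MR² = (1/4)(4.19)(0.405)² = 0.17182 kg·m²; centre at d = 0.579 m, so the parallel axis theorem gives I = 0.17182 + (4.19)(0.579)² = 1.5765 kg·m².
Thin ring: I_cm = MR² = (1.87)(0.237)² = 0.10504 kg·m²; axis through the centre, so I = 0.10504 kg·m².
Total I = 0.30849 + 1.5765 + 0.10504 = 1.99 kg·m².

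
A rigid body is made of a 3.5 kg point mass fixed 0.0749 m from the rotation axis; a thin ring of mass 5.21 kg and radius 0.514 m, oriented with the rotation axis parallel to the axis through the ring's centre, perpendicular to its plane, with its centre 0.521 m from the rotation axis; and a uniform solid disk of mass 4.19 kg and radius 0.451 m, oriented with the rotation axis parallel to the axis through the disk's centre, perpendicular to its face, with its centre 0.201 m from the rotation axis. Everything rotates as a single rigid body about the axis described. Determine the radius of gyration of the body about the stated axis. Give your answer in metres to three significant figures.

Point mass: I_cm = 0; centre at d = 0.0749 m, so I = I_cm + Md² gives I = 0 + (3.5)(0.0749)² = 0.019635 kg m².
Thin ring: I_cm = MR² = (5.21)(0.514)² = 1.3765 kg m²; centre at d = 0.521 m, so I = I_cm + Md² gives I = 1.3765 + (5.21)(0.521)² = 2.7907 kg m².
Solid disk: I_cm = (1/2)MR² = (1/2)(4.19)(0.451)² = 0.42613 kg m²; centre at d = 0.201 m, so I = I_cm + Md² gives I = 0.42613 + (4.19)(0.201)² = 0.59541 kg m².
Total I = 3.4057 kg m²; total mass M = 12.9 kg.
k = √(I/M) = √(3.4057/12.9) = 0.51382 m.

0.514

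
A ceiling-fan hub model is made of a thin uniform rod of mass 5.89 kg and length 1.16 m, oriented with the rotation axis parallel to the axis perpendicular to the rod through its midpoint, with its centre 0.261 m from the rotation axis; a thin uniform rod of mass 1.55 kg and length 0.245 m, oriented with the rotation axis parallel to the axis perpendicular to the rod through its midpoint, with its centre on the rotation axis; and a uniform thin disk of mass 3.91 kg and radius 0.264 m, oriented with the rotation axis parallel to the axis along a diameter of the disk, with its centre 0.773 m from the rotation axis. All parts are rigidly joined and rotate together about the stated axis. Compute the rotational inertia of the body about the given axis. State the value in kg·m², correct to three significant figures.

Thin rod: I_cm = (1/12)ML² = (1/12)(5.89)(1.16)² = 0.66047 kg·m²; centre at d = 0.261 m, so the parallel axis theorem gives I = 0.66047 + (5.89)(0.261)² = 1.0617 kg·m².
Thin rod: I_cm = (1/12)ML² = (1/12)(1.55)(0.245)² = 0.0077532 kg·m²; axis through the centre, so I = 0.0077532 kg·m².
Thin disk: I_cm = (1/4)MR² = (1/4)(3.91)(0.264)² = 0.068128 kg·m²; centre at d = 0.773 m, so the parallel axis theorem gives I = 0.068128 + (3.91)(0.773)² = 2.4045 kg·m².
Total I = 1.0617 + 0.0077532 + 2.4045 = 3.4739 kg·m².

3.47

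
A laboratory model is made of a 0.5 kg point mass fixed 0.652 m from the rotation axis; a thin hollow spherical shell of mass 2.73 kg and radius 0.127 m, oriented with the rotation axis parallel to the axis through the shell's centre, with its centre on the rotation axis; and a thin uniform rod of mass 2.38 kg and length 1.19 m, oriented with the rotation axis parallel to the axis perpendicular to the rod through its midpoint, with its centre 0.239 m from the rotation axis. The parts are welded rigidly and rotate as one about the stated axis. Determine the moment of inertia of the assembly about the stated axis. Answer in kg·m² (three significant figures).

0.659

Point mass: I_cm = 0; centre at d = 0.652 m, so the parallel axis theorem gives I = 0 + (0.5)(0.652)² = 0.21255 kg·m².
Spherical shell: I_cm = (2/3)MR² = (2/3)(2.73)(0.127)² = 0.029355 kg·m²; axis through the centre, so I = 0.029355 kg·m².
Thin rod: I_cm = (1/12)ML² = (1/12)(2.38)(1.19)² = 0.28086 kg·m²; centre at d = 0.239 m, so the parallel axis theorem gives I = 0.28086 + (2.38)(0.239)² = 0.41681 kg·m².
Total I = 0.21255 + 0.029355 + 0.41681 = 0.65871 kg·m².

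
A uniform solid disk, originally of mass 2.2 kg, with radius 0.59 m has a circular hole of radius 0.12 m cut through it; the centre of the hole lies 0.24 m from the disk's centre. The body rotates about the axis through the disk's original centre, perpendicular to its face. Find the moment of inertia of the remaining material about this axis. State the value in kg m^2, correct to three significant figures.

Unpierced body about its centre: I₀ = (1/2)MR² = (1/2)(2.2)(0.59)² = 0.38291 kg m^2.
The removed disk has mass m = M·(r/R)² = (2.2)(0.12/0.59)² = 0.091008 kg (same uniform areal density).
Its moment of inertia about the rotation axis (parallel-axis theorem): I_hole = (1/2)mr² + md² = (1/2)(0.091008)(0.12)² + (0.091008)(0.24)² = 0.0058973 kg m^2.
Treating the hole as negative mass, I = I₀ − I_hole = 0.38291 − 0.0058973 = 0.37701 kg m^2.

0.377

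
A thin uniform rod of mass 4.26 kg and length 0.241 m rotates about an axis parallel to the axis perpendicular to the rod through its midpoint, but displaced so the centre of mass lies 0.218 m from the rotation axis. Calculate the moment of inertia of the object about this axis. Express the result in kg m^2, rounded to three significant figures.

0.223

I_cm = (1/12)ML² = (1/12)(4.26)(0.241)² = 0.020619 kg m^2; centre at d = 0.218 m, so I = I_cm + Md² gives I = 0.020619 + (4.26)(0.218)² = 0.22307 kg m^2.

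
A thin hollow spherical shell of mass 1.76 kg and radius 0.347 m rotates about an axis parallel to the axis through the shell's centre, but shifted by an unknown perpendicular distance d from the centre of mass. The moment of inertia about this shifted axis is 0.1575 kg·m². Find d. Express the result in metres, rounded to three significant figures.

About the centre-of-mass axis, I_cm = (2/3)MR² = (2/3)(1.76)(0.347)² = 0.14128 kg·m².
Parallel axis theorem: I = I_cm + Md², so Md² = 0.1575 − 0.14128 = 0.01622 kg·m².
d = √(0.01622 / 1.76) = 0.096 m.

0.0960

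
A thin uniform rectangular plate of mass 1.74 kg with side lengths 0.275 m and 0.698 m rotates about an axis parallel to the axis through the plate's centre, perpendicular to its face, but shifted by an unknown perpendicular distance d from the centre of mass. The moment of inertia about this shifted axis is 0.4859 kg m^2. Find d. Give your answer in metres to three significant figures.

About the centre-of-mass axis, I_cm = (1/12)M(a²+b²) = (1/12)(1.74)[(0.275)² + (0.698)²] = 0.08161 kg m^2.
Parallel axis theorem: I = I_cm + Md², so Md² = 0.4859 − 0.08161 = 0.40429 kg m^2.
d = √(0.40429 / 1.74) = 0.48203 m.

0.482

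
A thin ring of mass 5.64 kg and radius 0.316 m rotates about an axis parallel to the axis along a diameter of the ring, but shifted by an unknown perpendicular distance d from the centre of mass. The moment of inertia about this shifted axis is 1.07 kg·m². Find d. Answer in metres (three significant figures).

0.374

About the centre-of-mass axis, I_cm = (1/2)MR² = (1/2)(5.64)(0.316)² = 0.28159 kg·m².
Parallel axis theorem: I = I_cm + Md², so Md² = 1.07 − 0.28159 = 0.78841 kg·m².
d = √(0.78841 / 5.64) = 0.37388 m.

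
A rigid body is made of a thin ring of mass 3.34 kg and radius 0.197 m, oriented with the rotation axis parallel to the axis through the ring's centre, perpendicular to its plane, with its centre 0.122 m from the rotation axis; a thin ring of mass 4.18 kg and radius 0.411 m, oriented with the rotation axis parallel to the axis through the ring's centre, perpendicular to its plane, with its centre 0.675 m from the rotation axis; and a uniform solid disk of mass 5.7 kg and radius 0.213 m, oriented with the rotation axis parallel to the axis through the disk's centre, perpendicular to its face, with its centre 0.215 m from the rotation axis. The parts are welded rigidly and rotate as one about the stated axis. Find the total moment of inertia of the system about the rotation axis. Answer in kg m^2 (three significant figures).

3.18

Thin ring: I_cm = MR² = (3.34)(0.197)² = 0.12962 kg m^2; centre at d = 0.122 m, so I = I_cm + Md² gives I = 0.12962 + (3.34)(0.122)² = 0.17933 kg m^2.
Thin ring: I_cm = MR² = (4.18)(0.411)² = 0.70609 kg m^2; centre at d = 0.675 m, so I = I_cm + Md² gives I = 0.70609 + (4.18)(0.675)² = 2.6106 kg m^2.
Solid disk: I_cm = (1/2)MR² = (1/2)(5.7)(0.213)² = 0.1293 kg m^2; centre at d = 0.215 m, so I = I_cm + Md² gives I = 0.1293 + (5.7)(0.215)² = 0.39278 kg m^2.
Total I = 0.17933 + 2.6106 + 0.39278 = 3.1827 kg m^2.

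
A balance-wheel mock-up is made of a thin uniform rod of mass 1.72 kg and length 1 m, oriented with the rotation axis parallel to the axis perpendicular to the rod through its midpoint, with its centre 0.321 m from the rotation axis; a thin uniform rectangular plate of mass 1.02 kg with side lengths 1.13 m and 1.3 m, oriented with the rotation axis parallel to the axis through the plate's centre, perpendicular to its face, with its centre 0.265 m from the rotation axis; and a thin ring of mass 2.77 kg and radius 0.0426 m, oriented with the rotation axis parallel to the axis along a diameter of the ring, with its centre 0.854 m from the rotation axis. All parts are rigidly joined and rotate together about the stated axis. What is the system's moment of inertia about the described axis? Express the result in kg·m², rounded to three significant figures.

2.67

Thin rod: I_cm = (1/12)ML² = (1/12)(1.72)(1)² = 0.14333 kg·m²; centre at d = 0.321 m, so the parallel axis theorem gives I = 0.14333 + (1.72)(0.321)² = 0.32056 kg·m².
Rectangular plate: I_cm = (1/12)M(a²+b²) = (1/12)(1.02)[(1.13)² + (1.3)²] = 0.25219 kg·m²; centre at d = 0.265 m, so the parallel axis theorem gives I = 0.25219 + (1.02)(0.265)² = 0.32382 kg·m².
Thin ring: I_cm = (1/2)MR² = (1/2)(2.77)(0.0426)² = 0.0025134 kg·m²; centre at d = 0.854 m, so the parallel axis theorem gives I = 0.0025134 + (2.77)(0.854)² = 2.0227 kg·m².
Total I = 0.32056 + 0.32382 + 2.0227 = 2.6671 kg·m².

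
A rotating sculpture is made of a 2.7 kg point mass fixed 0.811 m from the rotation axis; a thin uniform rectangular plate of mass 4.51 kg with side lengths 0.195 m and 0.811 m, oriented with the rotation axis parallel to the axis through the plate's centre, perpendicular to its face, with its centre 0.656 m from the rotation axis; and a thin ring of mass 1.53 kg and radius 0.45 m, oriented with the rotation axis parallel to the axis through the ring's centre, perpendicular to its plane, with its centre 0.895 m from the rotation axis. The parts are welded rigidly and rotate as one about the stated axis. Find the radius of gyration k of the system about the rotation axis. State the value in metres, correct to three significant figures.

Point mass: I_cm = 0; centre at d = 0.811 m, so the parallel axis theorem gives I = 0 + (2.7)(0.811)² = 1.7758 kg m^2.
Rectangular plate: I_cm = (1/12)M(a²+b²) = (1/12)(4.51)[(0.195)² + (0.811)²] = 0.26148 kg m^2; centre at d = 0.656 m, so the parallel axis theorem gives I = 0.26148 + (4.51)(0.656)² = 2.2023 kg m^2.
Thin ring: I_cm = MR² = (1.53)(0.45)² = 0.30983 kg m^2; centre at d = 0.895 m, so the parallel axis theorem gives I = 0.30983 + (1.53)(0.895)² = 1.5354 kg m^2.
Total I = 5.5135 kg m^2; total mass M = 8.74 kg.
k = √(I/M) = √(5.5135/8.74) = 0.79425 m.

0.794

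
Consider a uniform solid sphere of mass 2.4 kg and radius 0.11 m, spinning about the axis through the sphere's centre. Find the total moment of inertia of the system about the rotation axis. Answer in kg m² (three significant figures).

0.0116

I_cm = (2/5)MR² = (2/5)(2.4)(0.11)² = 0.011616 kg m²; axis through the centre, so I = 0.011616 kg m².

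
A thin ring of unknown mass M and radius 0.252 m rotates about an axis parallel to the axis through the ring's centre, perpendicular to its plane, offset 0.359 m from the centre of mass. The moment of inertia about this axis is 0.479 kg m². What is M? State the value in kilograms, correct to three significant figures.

2.49

I = I_cm + Md² = MR² + Md² = M·[1·(0.252)² + (0.359)²] = M·0.19239.
So M = 0.479 / 0.19239 = 2.4898 kg.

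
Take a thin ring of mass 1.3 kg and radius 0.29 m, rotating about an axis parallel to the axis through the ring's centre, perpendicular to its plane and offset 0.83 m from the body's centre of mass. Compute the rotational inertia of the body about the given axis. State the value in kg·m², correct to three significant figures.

1.00

I_cm = MR² = (1.3)(0.29)² = 0.10933 kg·m²; centre at d = 0.83 m, so I = I_cm + Md² gives I = 0.10933 + (1.3)(0.83)² = 1.0049 kg·m².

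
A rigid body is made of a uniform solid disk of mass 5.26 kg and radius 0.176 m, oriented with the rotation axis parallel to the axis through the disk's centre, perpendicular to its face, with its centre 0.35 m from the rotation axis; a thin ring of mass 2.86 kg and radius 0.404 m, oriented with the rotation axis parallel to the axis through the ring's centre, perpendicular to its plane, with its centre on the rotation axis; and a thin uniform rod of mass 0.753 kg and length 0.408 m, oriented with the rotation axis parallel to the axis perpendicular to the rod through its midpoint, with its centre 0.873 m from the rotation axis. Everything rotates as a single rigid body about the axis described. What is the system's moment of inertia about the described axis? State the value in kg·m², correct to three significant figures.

Solid disk: I_cm = (1/2)MR² = (1/2)(5.26)(0.176)² = 0.081467 kg·m²; centre at d = 0.35 m, so I = I_cm + Md² gives I = 0.081467 + (5.26)(0.35)² = 0.72582 kg·m².
Thin ring: I_cm = MR² = (2.86)(0.404)² = 0.4668 kg·m²; axis through the centre, so I = 0.4668 kg·m².
Thin rod: I_cm = (1/12)ML² = (1/12)(0.753)(0.408)² = 0.010446 kg·m²; centre at d = 0.873 m, so I = I_cm + Md² gives I = 0.010446 + (0.753)(0.873)² = 0.58433 kg·m².
Total I = 0.72582 + 0.4668 + 0.58433 = 1.7769 kg·m².

1.78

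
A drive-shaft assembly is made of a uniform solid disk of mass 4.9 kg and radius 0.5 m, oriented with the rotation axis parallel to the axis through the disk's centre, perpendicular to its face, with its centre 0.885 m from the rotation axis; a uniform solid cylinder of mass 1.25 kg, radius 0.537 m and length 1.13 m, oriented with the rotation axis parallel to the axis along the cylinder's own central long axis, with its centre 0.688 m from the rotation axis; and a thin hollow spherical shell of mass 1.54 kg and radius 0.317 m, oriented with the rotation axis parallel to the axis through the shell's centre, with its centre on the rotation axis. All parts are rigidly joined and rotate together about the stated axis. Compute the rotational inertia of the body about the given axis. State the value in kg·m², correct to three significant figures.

Solid disk: I_cm = (1/2)MR² = (1/2)(4.9)(0.5)² = 0.6125 kg·m²; centre at d = 0.885 m, so I = I_cm + Md² gives I = 0.6125 + (4.9)(0.885)² = 4.4503 kg·m².
Solid cylinder: I_cm = (1/2)MR² = (1/2)(1.25)(0.537)² = 0.18023 kg·m²; centre at d = 0.688 m, so I = I_cm + Md² gives I = 0.18023 + (1.25)(0.688)² = 0.77191 kg·m².
Spherical shell: I_cm = (2/3)MR² = (2/3)(1.54)(0.317)² = 0.10317 kg·m²; axis through the centre, so I = 0.10317 kg·m².
Total I = 4.4503 + 0.77191 + 0.10317 = 5.3254 kg·m².

5.33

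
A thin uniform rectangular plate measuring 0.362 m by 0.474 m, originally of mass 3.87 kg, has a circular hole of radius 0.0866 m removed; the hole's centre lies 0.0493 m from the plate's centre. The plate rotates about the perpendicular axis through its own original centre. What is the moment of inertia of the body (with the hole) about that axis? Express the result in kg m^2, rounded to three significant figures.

0.111

Unpierced body about its centre: I₀ = (1/12)M(a²+b²) = (1/12)(3.87)[(0.362)² + (0.474)²] = 0.11472 kg m^2.
The removed disk has mass m = M·πr²/(ab) = (3.87)·π(0.0866)²/(0.362·0.474) = 0.53139 kg (same uniform areal density).
Its moment of inertia about the rotation axis (parallel-axis theorem): I_hole = (1/2)mr² + md² = (1/2)(0.53139)(0.0866)² + (0.53139)(0.0493)² = 0.0032841 kg m^2.
Treating the hole as negative mass, I = I₀ − I_hole = 0.11472 − 0.0032841 = 0.11144 kg m^2.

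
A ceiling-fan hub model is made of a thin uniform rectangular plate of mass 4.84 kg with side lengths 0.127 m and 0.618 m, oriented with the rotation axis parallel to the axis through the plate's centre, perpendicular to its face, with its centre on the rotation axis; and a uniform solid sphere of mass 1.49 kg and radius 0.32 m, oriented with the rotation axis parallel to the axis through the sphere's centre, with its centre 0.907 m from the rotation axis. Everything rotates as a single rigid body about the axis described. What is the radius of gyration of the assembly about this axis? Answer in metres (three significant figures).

0.478

Rectangular plate: I_cm = (1/12)M(a²+b²) = (1/12)(4.84)[(0.127)² + (0.618)²] = 0.16055 kg m^2; axis through the centre, so I = 0.16055 kg m^2.
Solid sphere: I_cm = (2/5)MR² = (2/5)(1.49)(0.32)² = 0.06103 kg m^2; centre at d = 0.907 m, so I = I_cm + Md² gives I = 0.06103 + (1.49)(0.907)² = 1.2868 kg m^2.
Total I = 1.4473 kg m^2; total mass M = 6.33 kg.
k = √(I/M) = √(1.4473/6.33) = 0.47817 m.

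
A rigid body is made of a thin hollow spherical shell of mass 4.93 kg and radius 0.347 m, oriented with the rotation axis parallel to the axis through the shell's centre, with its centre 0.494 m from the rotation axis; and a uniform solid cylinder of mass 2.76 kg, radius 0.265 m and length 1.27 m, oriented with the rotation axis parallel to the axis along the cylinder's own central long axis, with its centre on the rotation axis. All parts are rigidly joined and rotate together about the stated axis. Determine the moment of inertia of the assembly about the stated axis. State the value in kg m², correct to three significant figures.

1.70

Spherical shell: I_cm = (2/3)MR² = (2/3)(4.93)(0.347)² = 0.39574 kg m²; centre at d = 0.494 m, so the parallel axis theorem gives I = 0.39574 + (4.93)(0.494)² = 1.5988 kg m².
Solid cylinder: I_cm = (1/2)MR² = (1/2)(2.76)(0.265)² = 0.096911 kg m²; axis through the centre, so I = 0.096911 kg m².
Total I = 1.5988 + 0.096911 = 1.6958 kg m².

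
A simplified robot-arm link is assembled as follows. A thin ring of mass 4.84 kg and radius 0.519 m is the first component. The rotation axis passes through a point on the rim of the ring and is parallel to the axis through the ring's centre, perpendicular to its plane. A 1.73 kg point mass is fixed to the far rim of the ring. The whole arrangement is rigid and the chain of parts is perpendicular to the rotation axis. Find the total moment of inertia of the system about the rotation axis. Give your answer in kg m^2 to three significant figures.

Thin ring: I_cm = MR² = (4.84)(0.519)² = 1.3037 kg m^2; centre at d = 0.519 m, so I = I_cm + Md² gives I = 1.3037 + (4.84)(0.519)² = 2.6074 kg m^2.
Point mass: I_cm = 0; centre at d = 0.519 + 0.519 = 1.038 m, so I = I_cm + Md² gives I = 0 + (1.73)(1.038)² = 1.864 kg m^2.
Total I = 2.6074 + 1.864 = 4.4714 kg m^2.

4.47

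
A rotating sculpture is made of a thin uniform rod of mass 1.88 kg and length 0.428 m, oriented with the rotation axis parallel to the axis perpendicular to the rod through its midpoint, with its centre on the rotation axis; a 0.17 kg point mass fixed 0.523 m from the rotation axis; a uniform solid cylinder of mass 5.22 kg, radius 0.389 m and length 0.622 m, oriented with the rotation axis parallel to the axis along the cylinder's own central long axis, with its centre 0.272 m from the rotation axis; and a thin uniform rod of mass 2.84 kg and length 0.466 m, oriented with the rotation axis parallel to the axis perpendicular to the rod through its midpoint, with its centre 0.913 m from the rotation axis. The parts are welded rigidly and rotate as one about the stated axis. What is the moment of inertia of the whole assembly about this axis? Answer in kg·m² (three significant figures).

Thin rod: I_cm = (1/12)ML² = (1/12)(1.88)(0.428)² = 0.028699 kg·m²; axis through the centre, so I = 0.028699 kg·m².
Point mass: I_cm = 0; centre at d = 0.523 m, so I = I_cm + Md² gives I = 0 + (0.17)(0.523)² = 0.0465 kg·m².
Solid cylinder: I_cm = (1/2)MR² = (1/2)(5.22)(0.389)² = 0.39495 kg·m²; centre at d = 0.272 m, so I = I_cm + Md² gives I = 0.39495 + (5.22)(0.272)² = 0.78114 kg·m².
Thin rod: I_cm = (1/12)ML² = (1/12)(2.84)(0.466)² = 0.051394 kg·m²; centre at d = 0.913 m, so I = I_cm + Md² gives I = 0.051394 + (2.84)(0.913)² = 2.4187 kg·m².
Total I = 0.028699 + 0.0465 + 0.78114 + 2.4187 = 3.2751 kg·m².

3.28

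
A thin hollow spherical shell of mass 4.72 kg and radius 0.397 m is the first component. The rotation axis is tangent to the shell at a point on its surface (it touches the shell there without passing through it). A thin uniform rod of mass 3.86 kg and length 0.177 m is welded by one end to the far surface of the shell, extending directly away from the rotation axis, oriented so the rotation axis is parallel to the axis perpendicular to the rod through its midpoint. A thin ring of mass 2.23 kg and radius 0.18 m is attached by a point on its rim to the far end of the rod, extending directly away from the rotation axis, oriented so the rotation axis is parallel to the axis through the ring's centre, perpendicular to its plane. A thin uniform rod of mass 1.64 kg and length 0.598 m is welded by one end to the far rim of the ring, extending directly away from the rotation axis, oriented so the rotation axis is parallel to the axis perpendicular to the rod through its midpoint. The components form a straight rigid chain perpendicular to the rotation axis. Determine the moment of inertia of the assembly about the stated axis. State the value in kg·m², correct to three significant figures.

Spherical shell: I_cm = (2/3)MR² = (2/3)(4.72)(0.397)² = 0.49594 kg·m²; centre at d = 0.397 m, so I = I_cm + Md² gives I = 0.49594 + (4.72)(0.397)² = 1.2399 kg·m².
Thin rod: I_cm = (1/12)ML² = (1/12)(3.86)(0.177)² = 0.010077 kg·m²; centre at d = 0.397 + 0.397 + 0.0885 = 0.8825 m, so I = I_cm + Md² gives I = 0.010077 + (3.86)(0.8825)² = 3.0163 kg·m².
Thin ring: I_cm = MR² = (2.23)(0.18)² = 0.072252 kg·m²; centre at d = 0.397 + 0.397 + 0.0885 + 0.0885 + 0.18 = 1.151 m, so I = I_cm + Md² gives I = 0.072252 + (2.23)(1.151)² = 3.0266 kg·m².
Thin rod: I_cm = (1/12)ML² = (1/12)(1.64)(0.598)² = 0.048873 kg·m²; centre at d = 0.397 + 0.397 + 0.0885 + 0.0885 + 0.18 + 0.18 + 0.299 = 1.63 m, so I = I_cm + Md² gives I = 0.048873 + (1.64)(1.63)² = 4.4062 kg·m².
Total I = 1.2399 + 3.0163 + 3.0266 + 4.4062 = 11.689 kg·m².

11.7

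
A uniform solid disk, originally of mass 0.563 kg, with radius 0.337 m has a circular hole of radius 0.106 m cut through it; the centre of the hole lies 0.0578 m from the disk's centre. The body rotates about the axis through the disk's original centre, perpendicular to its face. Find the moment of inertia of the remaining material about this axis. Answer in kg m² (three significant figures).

Unpierced body about its centre: I₀ = (1/2)MR² = (1/2)(0.563)(0.337)² = 0.03197 kg m².
The removed disk has mass m = M·(r/R)² = (0.563)(0.106/0.337)² = 0.055701 kg (same uniform areal density).
Its moment of inertia about the rotation axis (parallel-axis theorem): I_hole = (1/2)mr² + md² = (1/2)(0.055701)(0.106)² + (0.055701)(0.0578)² = 0.00049901 kg m².
Treating the hole as negative mass, I = I₀ − I_hole = 0.03197 − 0.00049901 = 0.031471 kg m².

0.0315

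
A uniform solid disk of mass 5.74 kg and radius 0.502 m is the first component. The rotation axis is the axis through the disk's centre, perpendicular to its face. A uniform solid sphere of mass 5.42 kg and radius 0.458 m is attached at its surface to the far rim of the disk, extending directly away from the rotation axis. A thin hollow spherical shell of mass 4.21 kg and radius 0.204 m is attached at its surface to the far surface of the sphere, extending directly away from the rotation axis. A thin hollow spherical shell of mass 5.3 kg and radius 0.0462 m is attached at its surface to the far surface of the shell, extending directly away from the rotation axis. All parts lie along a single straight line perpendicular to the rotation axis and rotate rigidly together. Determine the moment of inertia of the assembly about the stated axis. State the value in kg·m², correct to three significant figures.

36.0

Solid disk: I_cm = (1/2)MR² = (1/2)(5.74)(0.502)² = 0.72325 kg·m²; axis through the centre, so I = 0.72325 kg·m².
Solid sphere: I_cm = (2/5)MR² = (2/5)(5.42)(0.458)² = 0.45477 kg·m²; centre at d = 0.502 + 0.458 = 0.96 m, so I = I_cm + Md² gives I = 0.45477 + (5.42)(0.96)² = 5.4498 kg·m².
Spherical shell: I_cm = (2/3)MR² = (2/3)(4.21)(0.204)² = 0.1168 kg·m²; centre at d = 0.502 + 0.458 + 0.458 + 0.204 = 1.622 m, so I = I_cm + Md² gives I = 0.1168 + (4.21)(1.622)² = 11.193 kg·m².
Spherical shell: I_cm = (2/3)MR² = (2/3)(5.3)(0.0462)² = 0.0075417 kg·m²; centre at d = 0.502 + 0.458 + 0.458 + 0.204 + 0.204 + 0.0462 = 1.8722 m, so I = I_cm + Md² gives I = 0.0075417 + (5.3)(1.8722)² = 18.585 kg·m².
Total I = 0.72325 + 5.4498 + 11.193 + 18.585 = 35.951 kg·m².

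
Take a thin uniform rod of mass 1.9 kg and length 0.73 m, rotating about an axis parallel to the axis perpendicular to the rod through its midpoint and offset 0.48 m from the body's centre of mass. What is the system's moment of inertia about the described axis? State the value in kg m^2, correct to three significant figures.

I_cm = (1/12)ML² = (1/12)(1.9)(0.73)² = 0.084376 kg m^2; centre at d = 0.48 m, so I = I_cm + Md² gives I = 0.084376 + (1.9)(0.48)² = 0.52214 kg m^2.

0.522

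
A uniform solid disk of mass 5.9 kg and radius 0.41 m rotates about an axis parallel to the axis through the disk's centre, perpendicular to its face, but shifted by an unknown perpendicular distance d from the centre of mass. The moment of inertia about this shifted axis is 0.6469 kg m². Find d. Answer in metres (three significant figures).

0.160

About the centre-of-mass axis, I_cm = (1/2)MR² = (1/2)(5.9)(0.41)² = 0.49589 kg m².
Parallel axis theorem: I = I_cm + Md², so Md² = 0.6469 − 0.49589 = 0.15101 kg m².
d = √(0.15101 / 5.9) = 0.15998 m.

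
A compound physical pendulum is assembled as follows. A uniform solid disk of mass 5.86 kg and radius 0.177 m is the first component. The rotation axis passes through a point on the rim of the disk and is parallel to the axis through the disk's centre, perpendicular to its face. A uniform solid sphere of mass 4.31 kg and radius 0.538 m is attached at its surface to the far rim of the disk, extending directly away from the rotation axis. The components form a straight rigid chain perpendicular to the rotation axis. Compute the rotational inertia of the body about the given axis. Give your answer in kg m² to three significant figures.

4.20

Solid disk: I_cm = (1/2)MR² = (1/2)(5.86)(0.177)² = 0.091794 kg m²; centre at d = 0.177 m, so the parallel axis theorem gives I = 0.091794 + (5.86)(0.177)² = 0.27538 kg m².
Solid sphere: I_cm = (2/5)MR² = (2/5)(4.31)(0.538)² = 0.499 kg m²; centre at d = 0.177 + 0.177 + 0.538 = 0.892 m, so the parallel axis theorem gives I = 0.499 + (4.31)(0.892)² = 3.9283 kg m².
Total I = 0.27538 + 3.9283 = 4.2037 kg m².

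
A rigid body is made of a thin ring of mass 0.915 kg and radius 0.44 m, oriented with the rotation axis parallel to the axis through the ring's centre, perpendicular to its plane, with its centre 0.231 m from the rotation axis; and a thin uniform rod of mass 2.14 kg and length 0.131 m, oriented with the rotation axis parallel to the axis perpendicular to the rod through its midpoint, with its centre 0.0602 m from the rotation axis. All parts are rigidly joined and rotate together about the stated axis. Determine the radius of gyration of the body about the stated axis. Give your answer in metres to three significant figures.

0.278

Thin ring: I_cm = MR² = (0.915)(0.44)² = 0.17714 kg m^2; centre at d = 0.231 m, so the parallel axis theorem gives I = 0.17714 + (0.915)(0.231)² = 0.22597 kg m^2.
Thin rod: I_cm = (1/12)ML² = (1/12)(2.14)(0.131)² = 0.0030604 kg m^2; centre at d = 0.0602 m, so the parallel axis theorem gives I = 0.0030604 + (2.14)(0.0602)² = 0.010816 kg m^2.
Total I = 0.23679 kg m^2; total mass M = 3.055 kg.
k = √(I/M) = √(0.23679/3.055) = 0.2784 m.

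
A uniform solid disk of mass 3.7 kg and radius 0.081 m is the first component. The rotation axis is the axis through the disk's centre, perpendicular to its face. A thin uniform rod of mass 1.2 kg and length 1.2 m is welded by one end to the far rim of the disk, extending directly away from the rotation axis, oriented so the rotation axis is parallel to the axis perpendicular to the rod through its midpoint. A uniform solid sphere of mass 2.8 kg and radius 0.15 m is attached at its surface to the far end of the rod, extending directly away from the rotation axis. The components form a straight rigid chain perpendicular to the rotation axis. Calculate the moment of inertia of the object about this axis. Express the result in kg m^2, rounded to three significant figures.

Solid disk: I_cm = (1/2)MR² = (1/2)(3.7)(0.081)² = 0.012138 kg m^2; axis through the centre, so I = 0.012138 kg m^2.
Thin rod: I_cm = (1/12)ML² = (1/12)(1.2)(1.2)² = 0.144 kg m^2; centre at d = 0.081 + 0.6 = 0.681 m, so I = I_cm + Md² gives I = 0.144 + (1.2)(0.681)² = 0.70051 kg m^2.
Solid sphere: I_cm = (2/5)MR² = (2/5)(2.8)(0.15)² = 0.0252 kg m^2; centre at d = 0.081 + 0.6 + 0.6 + 0.15 = 1.431 m, so I = I_cm + Md² gives I = 0.0252 + (2.8)(1.431)² = 5.7589 kg m^2.
Total I = 0.012138 + 0.70051 + 5.7589 = 6.4716 kg m^2.

6.47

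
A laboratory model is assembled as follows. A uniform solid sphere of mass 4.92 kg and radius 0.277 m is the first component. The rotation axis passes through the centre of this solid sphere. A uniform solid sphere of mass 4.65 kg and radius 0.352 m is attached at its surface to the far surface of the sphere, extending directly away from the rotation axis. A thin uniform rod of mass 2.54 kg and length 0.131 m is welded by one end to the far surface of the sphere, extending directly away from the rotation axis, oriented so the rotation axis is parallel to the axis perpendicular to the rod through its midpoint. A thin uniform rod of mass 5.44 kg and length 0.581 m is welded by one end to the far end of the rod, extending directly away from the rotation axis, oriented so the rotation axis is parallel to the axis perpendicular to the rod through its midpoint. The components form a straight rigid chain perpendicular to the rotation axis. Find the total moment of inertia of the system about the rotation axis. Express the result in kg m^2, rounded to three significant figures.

15.9

Solid sphere: I_cm = (2/5)MR² = (2/5)(4.92)(0.277)² = 0.151 kg m^2; axis through the centre, so I = 0.151 kg m^2.
Solid sphere: I_cm = (2/5)MR² = (2/5)(4.65)(0.352)² = 0.23046 kg m^2; centre at d = 0.277 + 0.352 = 0.629 m, so I = I_cm + Md² gives I = 0.23046 + (4.65)(0.629)² = 2.0702 kg m^2.
Thin rod: I_cm = (1/12)ML² = (1/12)(2.54)(0.131)² = 0.0036324 kg m^2; centre at d = 0.277 + 0.352 + 0.352 + 0.0655 = 1.0465 m, so I = I_cm + Md² gives I = 0.0036324 + (2.54)(1.0465)² = 2.7853 kg m^2.
Thin rod: I_cm = (1/12)ML² = (1/12)(5.44)(0.581)² = 0.15303 kg m^2; centre at d = 0.277 + 0.352 + 0.352 + 0.0655 + 0.0655 + 0.2905 = 1.4025 m, so I = I_cm + Md² gives I = 0.15303 + (5.44)(1.4025)² = 10.854 kg m^2.
Total I = 0.151 + 2.0702 + 2.7853 + 10.854 = 15.86 kg m^2.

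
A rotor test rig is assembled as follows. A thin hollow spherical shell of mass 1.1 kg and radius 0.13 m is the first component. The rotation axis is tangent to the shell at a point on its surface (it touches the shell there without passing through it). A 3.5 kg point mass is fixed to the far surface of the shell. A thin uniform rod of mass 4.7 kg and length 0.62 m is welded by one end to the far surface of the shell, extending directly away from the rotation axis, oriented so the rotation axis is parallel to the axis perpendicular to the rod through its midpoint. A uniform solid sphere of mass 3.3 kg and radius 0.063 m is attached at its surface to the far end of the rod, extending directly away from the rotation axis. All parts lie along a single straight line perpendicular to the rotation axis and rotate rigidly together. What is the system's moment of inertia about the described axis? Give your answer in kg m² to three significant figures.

Spherical shell: I_cm = (2/3)MR² = (2/3)(1.1)(0.13)² = 0.012393 kg m²; centre at d = 0.13 m, so I = I_cm + Md² gives I = 0.012393 + (1.1)(0.13)² = 0.030983 kg m².
Point mass: I_cm = 0; centre at d = 0.13 + 0.13 = 0.26 m, so I = I_cm + Md² gives I = 0 + (3.5)(0.26)² = 0.2366 kg m².
Thin rod: I_cm = (1/12)ML² = (1/12)(4.7)(0.62)² = 0.15056 kg m²; centre at d = 0.13 + 0.13 + 0.31 = 0.57 m, so I = I_cm + Md² gives I = 0.15056 + (4.7)(0.57)² = 1.6776 kg m².
Solid sphere: I_cm = (2/5)MR² = (2/5)(3.3)(0.063)² = 0.0052391 kg m²; centre at d = 0.13 + 0.13 + 0.31 + 0.31 + 0.063 = 0.943 m, so I = I_cm + Md² gives I = 0.0052391 + (3.3)(0.943)² = 2.9398 kg m².
Total I = 0.030983 + 0.2366 + 1.6776 + 2.9398 = 4.8849 kg m².

4.88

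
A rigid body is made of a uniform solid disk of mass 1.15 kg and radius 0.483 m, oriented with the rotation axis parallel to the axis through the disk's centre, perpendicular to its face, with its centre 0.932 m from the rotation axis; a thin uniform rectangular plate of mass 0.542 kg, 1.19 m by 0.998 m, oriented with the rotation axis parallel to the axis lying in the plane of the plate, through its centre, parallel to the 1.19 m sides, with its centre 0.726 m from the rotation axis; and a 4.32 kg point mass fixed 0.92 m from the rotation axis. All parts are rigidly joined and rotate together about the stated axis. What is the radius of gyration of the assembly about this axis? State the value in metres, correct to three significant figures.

Solid disk: I_cm = (1/2)MR² = (1/2)(1.15)(0.483)² = 0.13414 kg m²; centre at d = 0.932 m, so the parallel axis theorem gives I = 0.13414 + (1.15)(0.932)² = 1.1331 kg m².
Rectangular plate: I_cm = (1/12)Mb² = (1/12)(0.542)(0.998)² = 0.044986 kg m²; centre at d = 0.726 m, so the parallel axis theorem gives I = 0.044986 + (0.542)(0.726)² = 0.33066 kg m².
Point mass: I_cm = 0; centre at d = 0.92 m, so the parallel axis theorem gives I = 0 + (4.32)(0.92)² = 3.6564 kg m².
Total I = 5.1202 kg m²; total mass M = 6.012 kg.
k = √(I/M) = √(5.1202/6.012) = 0.92285 m.

0.923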